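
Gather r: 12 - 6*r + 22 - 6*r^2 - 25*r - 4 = -6*r^2 - 31*r + 30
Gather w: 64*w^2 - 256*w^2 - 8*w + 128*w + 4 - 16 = -192*w^2 + 120*w - 12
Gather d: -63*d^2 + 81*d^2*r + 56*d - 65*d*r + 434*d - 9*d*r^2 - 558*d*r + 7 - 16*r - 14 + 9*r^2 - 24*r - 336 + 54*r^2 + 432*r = d^2*(81*r - 63) + d*(-9*r^2 - 623*r + 490) + 63*r^2 + 392*r - 343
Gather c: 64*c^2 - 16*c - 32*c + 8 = 64*c^2 - 48*c + 8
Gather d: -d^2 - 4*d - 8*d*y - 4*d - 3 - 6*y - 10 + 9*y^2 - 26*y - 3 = -d^2 + d*(-8*y - 8) + 9*y^2 - 32*y - 16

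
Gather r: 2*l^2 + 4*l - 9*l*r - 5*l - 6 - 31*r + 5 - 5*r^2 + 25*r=2*l^2 - l - 5*r^2 + r*(-9*l - 6) - 1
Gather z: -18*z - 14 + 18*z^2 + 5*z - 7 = 18*z^2 - 13*z - 21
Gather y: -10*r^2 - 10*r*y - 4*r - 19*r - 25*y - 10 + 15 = -10*r^2 - 23*r + y*(-10*r - 25) + 5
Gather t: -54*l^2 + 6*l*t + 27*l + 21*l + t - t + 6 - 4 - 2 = -54*l^2 + 6*l*t + 48*l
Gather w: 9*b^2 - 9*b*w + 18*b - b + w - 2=9*b^2 + 17*b + w*(1 - 9*b) - 2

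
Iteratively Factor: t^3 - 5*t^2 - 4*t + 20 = (t + 2)*(t^2 - 7*t + 10) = (t - 5)*(t + 2)*(t - 2)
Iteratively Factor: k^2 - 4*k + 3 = (k - 1)*(k - 3)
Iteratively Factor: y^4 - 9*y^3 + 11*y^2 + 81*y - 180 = (y - 5)*(y^3 - 4*y^2 - 9*y + 36) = (y - 5)*(y + 3)*(y^2 - 7*y + 12) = (y - 5)*(y - 4)*(y + 3)*(y - 3)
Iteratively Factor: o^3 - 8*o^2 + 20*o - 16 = (o - 2)*(o^2 - 6*o + 8) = (o - 2)^2*(o - 4)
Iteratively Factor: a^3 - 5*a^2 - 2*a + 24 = (a - 4)*(a^2 - a - 6) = (a - 4)*(a - 3)*(a + 2)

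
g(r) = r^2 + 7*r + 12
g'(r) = 2*r + 7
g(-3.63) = -0.23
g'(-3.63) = -0.26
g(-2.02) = 1.94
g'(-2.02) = 2.96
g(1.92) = 29.13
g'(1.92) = 10.84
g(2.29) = 33.27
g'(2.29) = 11.58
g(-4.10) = 0.11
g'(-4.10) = -1.20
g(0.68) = 17.22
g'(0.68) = 8.36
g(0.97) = 19.73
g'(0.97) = 8.94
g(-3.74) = -0.19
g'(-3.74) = -0.48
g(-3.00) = 0.00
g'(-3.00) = 1.00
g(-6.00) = 6.00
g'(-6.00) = -5.00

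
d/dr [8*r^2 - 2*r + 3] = 16*r - 2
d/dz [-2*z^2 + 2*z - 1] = 2 - 4*z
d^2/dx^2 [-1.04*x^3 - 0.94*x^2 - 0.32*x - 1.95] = -6.24*x - 1.88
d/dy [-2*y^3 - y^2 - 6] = 2*y*(-3*y - 1)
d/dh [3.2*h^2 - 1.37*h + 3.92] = 6.4*h - 1.37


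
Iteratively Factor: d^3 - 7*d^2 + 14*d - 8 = (d - 2)*(d^2 - 5*d + 4) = (d - 4)*(d - 2)*(d - 1)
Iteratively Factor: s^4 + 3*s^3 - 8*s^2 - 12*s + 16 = (s - 2)*(s^3 + 5*s^2 + 2*s - 8) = (s - 2)*(s + 4)*(s^2 + s - 2) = (s - 2)*(s - 1)*(s + 4)*(s + 2)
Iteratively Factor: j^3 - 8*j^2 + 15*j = (j - 5)*(j^2 - 3*j) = (j - 5)*(j - 3)*(j)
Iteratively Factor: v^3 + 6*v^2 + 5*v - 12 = (v + 3)*(v^2 + 3*v - 4) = (v + 3)*(v + 4)*(v - 1)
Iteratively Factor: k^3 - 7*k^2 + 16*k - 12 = (k - 2)*(k^2 - 5*k + 6) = (k - 2)^2*(k - 3)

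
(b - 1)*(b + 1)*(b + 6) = b^3 + 6*b^2 - b - 6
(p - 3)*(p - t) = p^2 - p*t - 3*p + 3*t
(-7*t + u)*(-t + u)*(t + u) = 7*t^3 - t^2*u - 7*t*u^2 + u^3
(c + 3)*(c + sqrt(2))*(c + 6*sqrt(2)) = c^3 + 3*c^2 + 7*sqrt(2)*c^2 + 12*c + 21*sqrt(2)*c + 36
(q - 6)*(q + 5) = q^2 - q - 30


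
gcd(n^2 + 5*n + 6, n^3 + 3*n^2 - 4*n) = 1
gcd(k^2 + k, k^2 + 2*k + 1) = k + 1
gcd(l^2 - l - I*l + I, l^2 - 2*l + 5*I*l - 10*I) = 1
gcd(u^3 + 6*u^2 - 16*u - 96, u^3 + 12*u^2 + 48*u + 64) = u + 4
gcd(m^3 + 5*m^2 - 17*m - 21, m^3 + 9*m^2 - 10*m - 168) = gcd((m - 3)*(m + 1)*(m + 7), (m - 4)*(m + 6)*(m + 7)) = m + 7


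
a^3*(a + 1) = a^4 + a^3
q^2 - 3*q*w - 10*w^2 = (q - 5*w)*(q + 2*w)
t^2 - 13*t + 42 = (t - 7)*(t - 6)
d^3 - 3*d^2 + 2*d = d*(d - 2)*(d - 1)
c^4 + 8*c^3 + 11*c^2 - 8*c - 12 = (c - 1)*(c + 1)*(c + 2)*(c + 6)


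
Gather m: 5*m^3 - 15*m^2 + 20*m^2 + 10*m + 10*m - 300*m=5*m^3 + 5*m^2 - 280*m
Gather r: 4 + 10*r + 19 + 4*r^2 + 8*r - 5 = 4*r^2 + 18*r + 18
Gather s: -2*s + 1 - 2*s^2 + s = -2*s^2 - s + 1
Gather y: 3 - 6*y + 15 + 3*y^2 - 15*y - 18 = 3*y^2 - 21*y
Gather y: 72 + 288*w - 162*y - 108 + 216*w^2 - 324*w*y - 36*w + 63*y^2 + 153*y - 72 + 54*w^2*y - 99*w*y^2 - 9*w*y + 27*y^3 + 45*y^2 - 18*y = 216*w^2 + 252*w + 27*y^3 + y^2*(108 - 99*w) + y*(54*w^2 - 333*w - 27) - 108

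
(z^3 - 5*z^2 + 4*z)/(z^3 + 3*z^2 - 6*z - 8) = z*(z^2 - 5*z + 4)/(z^3 + 3*z^2 - 6*z - 8)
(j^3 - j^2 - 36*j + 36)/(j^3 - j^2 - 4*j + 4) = (j^2 - 36)/(j^2 - 4)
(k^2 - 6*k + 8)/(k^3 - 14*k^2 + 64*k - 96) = (k - 2)/(k^2 - 10*k + 24)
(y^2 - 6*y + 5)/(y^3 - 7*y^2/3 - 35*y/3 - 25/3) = 3*(y - 1)/(3*y^2 + 8*y + 5)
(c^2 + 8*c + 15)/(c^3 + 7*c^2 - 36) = (c + 5)/(c^2 + 4*c - 12)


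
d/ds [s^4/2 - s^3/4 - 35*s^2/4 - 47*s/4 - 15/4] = 2*s^3 - 3*s^2/4 - 35*s/2 - 47/4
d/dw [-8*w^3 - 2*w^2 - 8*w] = -24*w^2 - 4*w - 8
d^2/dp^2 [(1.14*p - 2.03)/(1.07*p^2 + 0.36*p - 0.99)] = ((3.5234 - 7.3188*p)*(1.07*p^2 + 0.36*p - 0.99) + (1.14*p - 2.03)*(2.14*p + 0.36)*(4.28*p + 0.72))/(1.07*p^2 + 0.36*p - 0.99)^3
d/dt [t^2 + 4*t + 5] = 2*t + 4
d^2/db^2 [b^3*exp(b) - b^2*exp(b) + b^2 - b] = b^3*exp(b) + 5*b^2*exp(b) + 2*b*exp(b) - 2*exp(b) + 2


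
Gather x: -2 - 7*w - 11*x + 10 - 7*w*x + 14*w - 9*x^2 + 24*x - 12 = 7*w - 9*x^2 + x*(13 - 7*w) - 4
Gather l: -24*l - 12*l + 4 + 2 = 6 - 36*l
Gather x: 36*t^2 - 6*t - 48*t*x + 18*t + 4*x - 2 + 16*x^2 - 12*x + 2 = 36*t^2 + 12*t + 16*x^2 + x*(-48*t - 8)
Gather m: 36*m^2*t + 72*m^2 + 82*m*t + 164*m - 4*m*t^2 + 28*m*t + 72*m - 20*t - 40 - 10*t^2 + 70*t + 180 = m^2*(36*t + 72) + m*(-4*t^2 + 110*t + 236) - 10*t^2 + 50*t + 140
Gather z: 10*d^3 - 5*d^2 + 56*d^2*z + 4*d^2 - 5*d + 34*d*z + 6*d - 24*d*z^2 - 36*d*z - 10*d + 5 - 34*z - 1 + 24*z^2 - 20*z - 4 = 10*d^3 - d^2 - 9*d + z^2*(24 - 24*d) + z*(56*d^2 - 2*d - 54)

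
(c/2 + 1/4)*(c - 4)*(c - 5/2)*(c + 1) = c^4/2 - 5*c^3/2 + 3*c^2/8 + 47*c/8 + 5/2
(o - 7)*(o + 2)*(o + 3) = o^3 - 2*o^2 - 29*o - 42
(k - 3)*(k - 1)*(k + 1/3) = k^3 - 11*k^2/3 + 5*k/3 + 1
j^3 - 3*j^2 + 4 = (j - 2)^2*(j + 1)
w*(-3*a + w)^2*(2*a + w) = 18*a^3*w - 3*a^2*w^2 - 4*a*w^3 + w^4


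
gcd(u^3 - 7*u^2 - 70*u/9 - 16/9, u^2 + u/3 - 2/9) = u + 2/3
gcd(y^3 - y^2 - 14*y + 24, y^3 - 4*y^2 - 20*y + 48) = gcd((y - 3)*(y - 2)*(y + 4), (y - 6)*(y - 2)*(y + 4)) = y^2 + 2*y - 8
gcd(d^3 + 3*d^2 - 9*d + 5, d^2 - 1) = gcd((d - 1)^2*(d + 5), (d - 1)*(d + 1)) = d - 1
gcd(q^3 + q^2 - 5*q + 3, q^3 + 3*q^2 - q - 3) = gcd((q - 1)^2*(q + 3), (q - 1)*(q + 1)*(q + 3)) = q^2 + 2*q - 3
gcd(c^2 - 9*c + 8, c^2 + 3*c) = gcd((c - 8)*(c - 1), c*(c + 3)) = 1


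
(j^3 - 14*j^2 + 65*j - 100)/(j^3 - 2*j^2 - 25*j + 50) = (j^2 - 9*j + 20)/(j^2 + 3*j - 10)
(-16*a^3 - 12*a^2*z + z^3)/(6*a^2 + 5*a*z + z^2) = (-8*a^2 - 2*a*z + z^2)/(3*a + z)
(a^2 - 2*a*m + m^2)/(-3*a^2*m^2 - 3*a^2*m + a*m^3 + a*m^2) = (-a^2 + 2*a*m - m^2)/(a*m*(3*a*m + 3*a - m^2 - m))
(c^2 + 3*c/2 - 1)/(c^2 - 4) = (c - 1/2)/(c - 2)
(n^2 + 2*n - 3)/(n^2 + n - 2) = (n + 3)/(n + 2)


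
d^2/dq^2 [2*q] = 0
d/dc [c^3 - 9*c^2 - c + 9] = 3*c^2 - 18*c - 1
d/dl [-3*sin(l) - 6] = -3*cos(l)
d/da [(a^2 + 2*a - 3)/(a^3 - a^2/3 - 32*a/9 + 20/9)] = 9*(-9*a^4 - 36*a^3 + 55*a^2 + 22*a - 56)/(81*a^6 - 54*a^5 - 567*a^4 + 552*a^3 + 904*a^2 - 1280*a + 400)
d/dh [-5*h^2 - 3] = -10*h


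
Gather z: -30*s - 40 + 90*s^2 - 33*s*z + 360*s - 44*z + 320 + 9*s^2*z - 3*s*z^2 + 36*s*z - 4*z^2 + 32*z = 90*s^2 + 330*s + z^2*(-3*s - 4) + z*(9*s^2 + 3*s - 12) + 280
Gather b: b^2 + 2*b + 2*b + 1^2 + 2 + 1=b^2 + 4*b + 4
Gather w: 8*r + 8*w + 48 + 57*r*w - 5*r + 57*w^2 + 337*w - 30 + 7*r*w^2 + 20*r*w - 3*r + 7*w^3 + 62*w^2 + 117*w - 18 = 7*w^3 + w^2*(7*r + 119) + w*(77*r + 462)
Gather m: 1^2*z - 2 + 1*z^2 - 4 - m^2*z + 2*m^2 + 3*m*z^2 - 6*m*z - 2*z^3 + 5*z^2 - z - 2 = m^2*(2 - z) + m*(3*z^2 - 6*z) - 2*z^3 + 6*z^2 - 8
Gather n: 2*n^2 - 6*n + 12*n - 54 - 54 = 2*n^2 + 6*n - 108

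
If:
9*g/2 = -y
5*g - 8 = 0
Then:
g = 8/5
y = -36/5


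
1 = 1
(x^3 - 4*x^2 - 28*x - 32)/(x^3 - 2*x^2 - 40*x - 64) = (x + 2)/(x + 4)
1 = 1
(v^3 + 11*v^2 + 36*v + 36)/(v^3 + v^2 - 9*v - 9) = (v^2 + 8*v + 12)/(v^2 - 2*v - 3)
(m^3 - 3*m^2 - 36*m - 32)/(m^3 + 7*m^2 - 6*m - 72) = (m^2 - 7*m - 8)/(m^2 + 3*m - 18)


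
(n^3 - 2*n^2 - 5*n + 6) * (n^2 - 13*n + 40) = n^5 - 15*n^4 + 61*n^3 - 9*n^2 - 278*n + 240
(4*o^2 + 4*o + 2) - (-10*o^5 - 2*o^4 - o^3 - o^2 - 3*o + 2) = 10*o^5 + 2*o^4 + o^3 + 5*o^2 + 7*o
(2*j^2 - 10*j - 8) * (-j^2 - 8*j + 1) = -2*j^4 - 6*j^3 + 90*j^2 + 54*j - 8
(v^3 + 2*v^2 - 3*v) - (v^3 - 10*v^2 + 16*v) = 12*v^2 - 19*v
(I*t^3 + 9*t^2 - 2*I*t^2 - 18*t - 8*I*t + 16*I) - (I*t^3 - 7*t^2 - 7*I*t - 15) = 16*t^2 - 2*I*t^2 - 18*t - I*t + 15 + 16*I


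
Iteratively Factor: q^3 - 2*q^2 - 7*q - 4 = (q + 1)*(q^2 - 3*q - 4) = (q + 1)^2*(q - 4)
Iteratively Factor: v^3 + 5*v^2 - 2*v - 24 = (v + 3)*(v^2 + 2*v - 8) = (v - 2)*(v + 3)*(v + 4)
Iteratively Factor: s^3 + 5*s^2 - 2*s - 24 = (s + 4)*(s^2 + s - 6) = (s - 2)*(s + 4)*(s + 3)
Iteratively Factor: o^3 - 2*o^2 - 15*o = (o)*(o^2 - 2*o - 15) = o*(o + 3)*(o - 5)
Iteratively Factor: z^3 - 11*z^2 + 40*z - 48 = (z - 4)*(z^2 - 7*z + 12) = (z - 4)^2*(z - 3)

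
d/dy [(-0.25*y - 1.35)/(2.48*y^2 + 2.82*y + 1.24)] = (0.62*y^2 + 6.696*y + 3.497)/(6.1504*y^4 + 13.9872*y^3 + 14.1028*y^2 + 6.9936*y + 1.5376)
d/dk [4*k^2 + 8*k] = 8*k + 8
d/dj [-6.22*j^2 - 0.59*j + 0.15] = -12.44*j - 0.59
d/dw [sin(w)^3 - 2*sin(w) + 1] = -3*cos(w)^3 + cos(w)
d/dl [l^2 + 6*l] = 2*l + 6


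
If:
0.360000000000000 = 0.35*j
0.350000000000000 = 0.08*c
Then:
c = 4.38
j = 1.03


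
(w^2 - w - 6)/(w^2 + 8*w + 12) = (w - 3)/(w + 6)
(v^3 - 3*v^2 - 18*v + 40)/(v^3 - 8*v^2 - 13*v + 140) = (v - 2)/(v - 7)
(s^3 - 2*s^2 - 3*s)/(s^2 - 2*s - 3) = s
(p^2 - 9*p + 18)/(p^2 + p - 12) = (p - 6)/(p + 4)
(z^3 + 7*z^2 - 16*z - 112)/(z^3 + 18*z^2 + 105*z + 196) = (z - 4)/(z + 7)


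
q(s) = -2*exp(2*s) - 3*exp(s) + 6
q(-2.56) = 5.76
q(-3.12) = 5.86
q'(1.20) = -54.05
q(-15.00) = 6.00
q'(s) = -4*exp(2*s) - 3*exp(s) = (-4*exp(s) - 3)*exp(s)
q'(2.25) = -388.53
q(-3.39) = 5.90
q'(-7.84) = -0.00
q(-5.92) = 5.99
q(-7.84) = 6.00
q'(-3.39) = -0.11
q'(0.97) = -35.75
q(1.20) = -26.01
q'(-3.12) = -0.14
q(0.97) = -15.83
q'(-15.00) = 0.00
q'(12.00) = -105956976783.75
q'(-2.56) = -0.26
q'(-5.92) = -0.01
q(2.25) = -202.50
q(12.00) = -52978732518.06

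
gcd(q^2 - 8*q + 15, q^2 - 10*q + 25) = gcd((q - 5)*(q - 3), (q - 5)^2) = q - 5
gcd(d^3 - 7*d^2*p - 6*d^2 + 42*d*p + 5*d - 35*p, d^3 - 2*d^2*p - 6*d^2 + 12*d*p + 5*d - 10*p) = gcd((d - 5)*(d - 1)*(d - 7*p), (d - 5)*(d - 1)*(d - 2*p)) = d^2 - 6*d + 5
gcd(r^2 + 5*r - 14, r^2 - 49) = r + 7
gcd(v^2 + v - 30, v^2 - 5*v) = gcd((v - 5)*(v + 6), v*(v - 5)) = v - 5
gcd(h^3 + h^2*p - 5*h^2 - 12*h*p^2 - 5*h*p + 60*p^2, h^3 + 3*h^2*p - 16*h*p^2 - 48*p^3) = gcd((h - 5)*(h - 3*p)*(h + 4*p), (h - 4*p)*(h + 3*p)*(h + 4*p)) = h + 4*p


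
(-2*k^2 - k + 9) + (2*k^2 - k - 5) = 4 - 2*k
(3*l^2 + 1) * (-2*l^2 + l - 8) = -6*l^4 + 3*l^3 - 26*l^2 + l - 8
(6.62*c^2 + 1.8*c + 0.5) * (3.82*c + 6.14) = 25.2884*c^3 + 47.5228*c^2 + 12.962*c + 3.07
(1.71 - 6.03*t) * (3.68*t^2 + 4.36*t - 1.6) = -22.1904*t^3 - 19.998*t^2 + 17.1036*t - 2.736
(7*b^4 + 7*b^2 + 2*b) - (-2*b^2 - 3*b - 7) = 7*b^4 + 9*b^2 + 5*b + 7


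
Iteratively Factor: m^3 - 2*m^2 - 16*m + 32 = (m - 2)*(m^2 - 16) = (m - 2)*(m + 4)*(m - 4)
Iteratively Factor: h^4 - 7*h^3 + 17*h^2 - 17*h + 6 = (h - 1)*(h^3 - 6*h^2 + 11*h - 6) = (h - 1)^2*(h^2 - 5*h + 6) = (h - 2)*(h - 1)^2*(h - 3)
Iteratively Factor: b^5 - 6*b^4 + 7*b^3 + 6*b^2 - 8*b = (b + 1)*(b^4 - 7*b^3 + 14*b^2 - 8*b) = (b - 1)*(b + 1)*(b^3 - 6*b^2 + 8*b) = (b - 2)*(b - 1)*(b + 1)*(b^2 - 4*b) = b*(b - 2)*(b - 1)*(b + 1)*(b - 4)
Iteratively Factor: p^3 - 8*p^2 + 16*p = (p)*(p^2 - 8*p + 16) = p*(p - 4)*(p - 4)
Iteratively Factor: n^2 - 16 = (n + 4)*(n - 4)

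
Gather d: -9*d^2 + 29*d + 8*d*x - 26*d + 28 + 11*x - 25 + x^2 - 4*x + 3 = -9*d^2 + d*(8*x + 3) + x^2 + 7*x + 6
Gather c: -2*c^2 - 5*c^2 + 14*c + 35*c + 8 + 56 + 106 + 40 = -7*c^2 + 49*c + 210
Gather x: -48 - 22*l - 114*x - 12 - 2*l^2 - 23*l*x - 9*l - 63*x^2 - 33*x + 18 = -2*l^2 - 31*l - 63*x^2 + x*(-23*l - 147) - 42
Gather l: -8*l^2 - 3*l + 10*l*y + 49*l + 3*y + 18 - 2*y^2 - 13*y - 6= -8*l^2 + l*(10*y + 46) - 2*y^2 - 10*y + 12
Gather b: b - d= b - d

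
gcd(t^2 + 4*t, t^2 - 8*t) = t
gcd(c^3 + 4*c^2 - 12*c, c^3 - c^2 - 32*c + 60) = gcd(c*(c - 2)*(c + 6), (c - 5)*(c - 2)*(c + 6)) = c^2 + 4*c - 12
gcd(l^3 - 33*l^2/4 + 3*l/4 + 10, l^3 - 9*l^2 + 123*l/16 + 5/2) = l^2 - 37*l/4 + 10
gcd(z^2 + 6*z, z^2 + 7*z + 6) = z + 6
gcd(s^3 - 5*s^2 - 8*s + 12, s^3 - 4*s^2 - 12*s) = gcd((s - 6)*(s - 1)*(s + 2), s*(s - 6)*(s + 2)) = s^2 - 4*s - 12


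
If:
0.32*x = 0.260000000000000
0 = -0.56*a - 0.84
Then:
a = -1.50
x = 0.81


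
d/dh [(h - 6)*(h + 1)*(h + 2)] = 3*h^2 - 6*h - 16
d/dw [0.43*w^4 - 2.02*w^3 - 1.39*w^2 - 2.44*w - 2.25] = 1.72*w^3 - 6.06*w^2 - 2.78*w - 2.44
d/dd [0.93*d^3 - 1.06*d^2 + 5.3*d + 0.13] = 2.79*d^2 - 2.12*d + 5.3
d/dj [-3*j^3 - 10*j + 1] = -9*j^2 - 10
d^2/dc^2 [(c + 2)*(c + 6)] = 2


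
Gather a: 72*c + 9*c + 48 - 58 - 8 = 81*c - 18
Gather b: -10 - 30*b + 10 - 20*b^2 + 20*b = -20*b^2 - 10*b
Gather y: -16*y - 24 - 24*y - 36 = -40*y - 60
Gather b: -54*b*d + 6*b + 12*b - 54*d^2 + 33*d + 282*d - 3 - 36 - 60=b*(18 - 54*d) - 54*d^2 + 315*d - 99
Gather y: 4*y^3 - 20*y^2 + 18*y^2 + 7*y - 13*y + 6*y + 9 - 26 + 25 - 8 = 4*y^3 - 2*y^2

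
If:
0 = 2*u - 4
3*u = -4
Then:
No Solution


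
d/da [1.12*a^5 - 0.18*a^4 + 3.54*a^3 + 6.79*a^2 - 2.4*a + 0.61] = 5.6*a^4 - 0.72*a^3 + 10.62*a^2 + 13.58*a - 2.4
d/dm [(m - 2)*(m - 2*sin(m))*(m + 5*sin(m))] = (2 - m)*(m + 5*sin(m))*(2*cos(m) - 1) + (m - 2)*(m - 2*sin(m))*(5*cos(m) + 1) + (m - 2*sin(m))*(m + 5*sin(m))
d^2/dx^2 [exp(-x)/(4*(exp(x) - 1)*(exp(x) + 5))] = (9*exp(4*x) + 44*exp(3*x) + 54*exp(2*x) - 60*exp(x) + 25)*exp(-x)/(4*(exp(6*x) + 12*exp(5*x) + 33*exp(4*x) - 56*exp(3*x) - 165*exp(2*x) + 300*exp(x) - 125))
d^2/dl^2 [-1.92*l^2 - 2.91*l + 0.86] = -3.84000000000000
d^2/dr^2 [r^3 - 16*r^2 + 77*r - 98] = 6*r - 32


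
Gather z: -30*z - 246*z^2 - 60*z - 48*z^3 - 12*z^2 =-48*z^3 - 258*z^2 - 90*z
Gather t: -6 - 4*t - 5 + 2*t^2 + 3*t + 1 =2*t^2 - t - 10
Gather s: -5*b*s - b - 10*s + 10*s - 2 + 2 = -5*b*s - b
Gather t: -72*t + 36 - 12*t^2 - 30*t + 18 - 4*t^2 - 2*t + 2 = -16*t^2 - 104*t + 56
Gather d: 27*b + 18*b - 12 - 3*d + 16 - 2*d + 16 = 45*b - 5*d + 20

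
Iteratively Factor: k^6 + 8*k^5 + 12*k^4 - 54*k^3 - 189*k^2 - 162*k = (k + 3)*(k^5 + 5*k^4 - 3*k^3 - 45*k^2 - 54*k) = (k - 3)*(k + 3)*(k^4 + 8*k^3 + 21*k^2 + 18*k) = k*(k - 3)*(k + 3)*(k^3 + 8*k^2 + 21*k + 18) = k*(k - 3)*(k + 3)^2*(k^2 + 5*k + 6) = k*(k - 3)*(k + 3)^3*(k + 2)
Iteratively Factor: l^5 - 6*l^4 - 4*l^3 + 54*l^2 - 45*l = (l + 3)*(l^4 - 9*l^3 + 23*l^2 - 15*l) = (l - 1)*(l + 3)*(l^3 - 8*l^2 + 15*l) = l*(l - 1)*(l + 3)*(l^2 - 8*l + 15) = l*(l - 3)*(l - 1)*(l + 3)*(l - 5)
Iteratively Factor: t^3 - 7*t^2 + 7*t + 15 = (t - 5)*(t^2 - 2*t - 3) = (t - 5)*(t + 1)*(t - 3)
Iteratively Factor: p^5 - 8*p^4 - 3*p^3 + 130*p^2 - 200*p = (p)*(p^4 - 8*p^3 - 3*p^2 + 130*p - 200) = p*(p - 5)*(p^3 - 3*p^2 - 18*p + 40) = p*(p - 5)*(p - 2)*(p^2 - p - 20) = p*(p - 5)*(p - 2)*(p + 4)*(p - 5)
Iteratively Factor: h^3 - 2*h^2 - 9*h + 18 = (h - 3)*(h^2 + h - 6) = (h - 3)*(h + 3)*(h - 2)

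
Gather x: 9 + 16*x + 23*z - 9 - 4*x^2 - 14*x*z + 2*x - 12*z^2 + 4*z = -4*x^2 + x*(18 - 14*z) - 12*z^2 + 27*z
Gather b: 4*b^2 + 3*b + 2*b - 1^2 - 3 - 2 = 4*b^2 + 5*b - 6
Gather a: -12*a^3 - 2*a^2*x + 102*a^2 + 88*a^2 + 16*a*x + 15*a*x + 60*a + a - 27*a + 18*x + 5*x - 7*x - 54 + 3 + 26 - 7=-12*a^3 + a^2*(190 - 2*x) + a*(31*x + 34) + 16*x - 32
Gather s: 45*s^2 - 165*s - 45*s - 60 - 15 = 45*s^2 - 210*s - 75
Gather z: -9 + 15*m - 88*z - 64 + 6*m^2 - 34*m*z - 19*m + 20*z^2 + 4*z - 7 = 6*m^2 - 4*m + 20*z^2 + z*(-34*m - 84) - 80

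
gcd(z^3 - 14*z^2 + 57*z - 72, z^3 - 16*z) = 1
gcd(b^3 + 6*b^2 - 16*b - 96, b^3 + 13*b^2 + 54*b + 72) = b^2 + 10*b + 24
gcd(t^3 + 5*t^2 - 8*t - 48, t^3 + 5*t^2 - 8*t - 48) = t^3 + 5*t^2 - 8*t - 48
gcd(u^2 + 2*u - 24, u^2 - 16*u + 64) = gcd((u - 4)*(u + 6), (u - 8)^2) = 1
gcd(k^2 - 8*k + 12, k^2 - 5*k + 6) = k - 2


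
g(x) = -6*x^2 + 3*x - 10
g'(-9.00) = 111.00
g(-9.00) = -523.00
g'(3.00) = -33.00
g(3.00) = -55.00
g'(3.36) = -37.32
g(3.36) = -67.66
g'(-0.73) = 11.76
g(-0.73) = -15.39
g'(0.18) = 0.84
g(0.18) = -9.65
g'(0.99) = -8.88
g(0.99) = -12.91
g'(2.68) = -29.16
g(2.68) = -45.05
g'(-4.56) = 57.72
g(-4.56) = -148.44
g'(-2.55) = 33.60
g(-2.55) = -56.66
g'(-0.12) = 4.44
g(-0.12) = -10.45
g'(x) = 3 - 12*x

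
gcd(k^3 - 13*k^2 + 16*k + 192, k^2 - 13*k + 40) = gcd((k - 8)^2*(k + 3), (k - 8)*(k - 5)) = k - 8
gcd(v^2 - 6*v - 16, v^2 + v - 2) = v + 2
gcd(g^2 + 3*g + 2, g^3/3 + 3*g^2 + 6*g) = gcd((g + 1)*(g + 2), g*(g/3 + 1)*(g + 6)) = 1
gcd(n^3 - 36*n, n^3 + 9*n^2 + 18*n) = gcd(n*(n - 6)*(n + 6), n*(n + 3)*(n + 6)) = n^2 + 6*n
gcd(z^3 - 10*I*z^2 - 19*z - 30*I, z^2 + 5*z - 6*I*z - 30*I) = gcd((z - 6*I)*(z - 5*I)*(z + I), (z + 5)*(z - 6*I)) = z - 6*I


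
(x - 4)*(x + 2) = x^2 - 2*x - 8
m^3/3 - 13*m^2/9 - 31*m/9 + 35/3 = (m/3 + 1)*(m - 5)*(m - 7/3)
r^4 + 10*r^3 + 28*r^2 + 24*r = r*(r + 2)^2*(r + 6)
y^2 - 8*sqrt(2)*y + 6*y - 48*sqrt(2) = (y + 6)*(y - 8*sqrt(2))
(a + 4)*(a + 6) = a^2 + 10*a + 24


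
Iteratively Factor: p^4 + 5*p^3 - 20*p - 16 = (p + 1)*(p^3 + 4*p^2 - 4*p - 16) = (p + 1)*(p + 4)*(p^2 - 4) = (p - 2)*(p + 1)*(p + 4)*(p + 2)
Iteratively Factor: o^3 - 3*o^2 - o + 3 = (o - 3)*(o^2 - 1) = (o - 3)*(o - 1)*(o + 1)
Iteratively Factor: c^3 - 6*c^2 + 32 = (c - 4)*(c^2 - 2*c - 8) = (c - 4)*(c + 2)*(c - 4)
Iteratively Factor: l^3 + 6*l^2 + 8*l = (l + 4)*(l^2 + 2*l) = l*(l + 4)*(l + 2)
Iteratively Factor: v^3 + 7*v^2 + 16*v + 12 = (v + 2)*(v^2 + 5*v + 6) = (v + 2)^2*(v + 3)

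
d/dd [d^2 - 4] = 2*d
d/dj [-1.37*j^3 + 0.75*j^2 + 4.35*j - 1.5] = -4.11*j^2 + 1.5*j + 4.35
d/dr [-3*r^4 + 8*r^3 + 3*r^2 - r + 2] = -12*r^3 + 24*r^2 + 6*r - 1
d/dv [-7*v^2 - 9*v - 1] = -14*v - 9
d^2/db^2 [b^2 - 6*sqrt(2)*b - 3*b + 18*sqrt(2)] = 2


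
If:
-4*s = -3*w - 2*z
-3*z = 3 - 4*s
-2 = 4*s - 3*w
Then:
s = 0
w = 2/3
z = -1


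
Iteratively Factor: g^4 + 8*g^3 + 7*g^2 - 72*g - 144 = (g + 3)*(g^3 + 5*g^2 - 8*g - 48) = (g + 3)*(g + 4)*(g^2 + g - 12) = (g - 3)*(g + 3)*(g + 4)*(g + 4)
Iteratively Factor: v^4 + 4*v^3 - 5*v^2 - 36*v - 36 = (v + 2)*(v^3 + 2*v^2 - 9*v - 18) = (v + 2)*(v + 3)*(v^2 - v - 6) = (v + 2)^2*(v + 3)*(v - 3)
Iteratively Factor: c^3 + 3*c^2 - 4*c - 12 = (c + 2)*(c^2 + c - 6) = (c + 2)*(c + 3)*(c - 2)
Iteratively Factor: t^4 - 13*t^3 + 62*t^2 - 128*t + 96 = (t - 4)*(t^3 - 9*t^2 + 26*t - 24) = (t - 4)^2*(t^2 - 5*t + 6) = (t - 4)^2*(t - 3)*(t - 2)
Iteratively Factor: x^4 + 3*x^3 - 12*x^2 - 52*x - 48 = (x + 2)*(x^3 + x^2 - 14*x - 24) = (x - 4)*(x + 2)*(x^2 + 5*x + 6) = (x - 4)*(x + 2)*(x + 3)*(x + 2)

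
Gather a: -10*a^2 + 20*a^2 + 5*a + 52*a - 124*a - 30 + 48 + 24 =10*a^2 - 67*a + 42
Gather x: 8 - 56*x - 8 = -56*x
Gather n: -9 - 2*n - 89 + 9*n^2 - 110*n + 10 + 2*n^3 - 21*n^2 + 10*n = 2*n^3 - 12*n^2 - 102*n - 88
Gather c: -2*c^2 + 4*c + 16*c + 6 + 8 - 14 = -2*c^2 + 20*c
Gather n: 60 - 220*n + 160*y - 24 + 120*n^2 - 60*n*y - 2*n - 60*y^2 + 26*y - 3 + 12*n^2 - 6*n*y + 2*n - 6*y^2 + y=132*n^2 + n*(-66*y - 220) - 66*y^2 + 187*y + 33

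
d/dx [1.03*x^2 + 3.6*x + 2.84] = 2.06*x + 3.6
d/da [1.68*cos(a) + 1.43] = -1.68*sin(a)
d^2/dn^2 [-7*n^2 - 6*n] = -14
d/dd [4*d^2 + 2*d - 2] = 8*d + 2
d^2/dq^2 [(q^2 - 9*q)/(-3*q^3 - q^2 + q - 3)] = 2*(-9*q^6 + 243*q^5 + 72*q^4 + 98*q^3 - 477*q^2 - 81*q + 18)/(27*q^9 + 27*q^8 - 18*q^7 + 64*q^6 + 60*q^5 - 42*q^4 + 62*q^3 + 36*q^2 - 27*q + 27)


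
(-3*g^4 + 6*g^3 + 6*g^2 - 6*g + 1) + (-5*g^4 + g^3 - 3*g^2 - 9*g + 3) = -8*g^4 + 7*g^3 + 3*g^2 - 15*g + 4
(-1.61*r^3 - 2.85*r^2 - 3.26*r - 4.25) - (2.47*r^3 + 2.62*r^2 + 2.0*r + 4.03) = -4.08*r^3 - 5.47*r^2 - 5.26*r - 8.28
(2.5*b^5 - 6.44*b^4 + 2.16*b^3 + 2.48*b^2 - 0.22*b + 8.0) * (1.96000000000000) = 4.9*b^5 - 12.6224*b^4 + 4.2336*b^3 + 4.8608*b^2 - 0.4312*b + 15.68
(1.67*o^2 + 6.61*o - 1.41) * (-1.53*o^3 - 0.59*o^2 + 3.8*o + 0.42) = -2.5551*o^5 - 11.0986*o^4 + 4.6034*o^3 + 26.6513*o^2 - 2.5818*o - 0.5922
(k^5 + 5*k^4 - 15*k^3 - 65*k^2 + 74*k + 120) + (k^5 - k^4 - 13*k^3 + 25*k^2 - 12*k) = 2*k^5 + 4*k^4 - 28*k^3 - 40*k^2 + 62*k + 120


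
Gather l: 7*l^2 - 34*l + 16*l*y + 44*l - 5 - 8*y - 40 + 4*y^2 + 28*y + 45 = 7*l^2 + l*(16*y + 10) + 4*y^2 + 20*y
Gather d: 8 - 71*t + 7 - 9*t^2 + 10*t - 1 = -9*t^2 - 61*t + 14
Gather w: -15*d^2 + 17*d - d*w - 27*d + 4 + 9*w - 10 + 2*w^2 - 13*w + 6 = -15*d^2 - 10*d + 2*w^2 + w*(-d - 4)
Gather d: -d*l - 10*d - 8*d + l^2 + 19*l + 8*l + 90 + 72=d*(-l - 18) + l^2 + 27*l + 162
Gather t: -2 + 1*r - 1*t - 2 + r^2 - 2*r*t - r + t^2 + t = r^2 - 2*r*t + t^2 - 4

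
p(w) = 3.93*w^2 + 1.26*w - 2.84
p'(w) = 7.86*w + 1.26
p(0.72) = 0.10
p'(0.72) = 6.92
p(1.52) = 8.16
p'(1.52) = 13.21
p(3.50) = 49.71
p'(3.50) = 28.77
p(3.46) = 48.57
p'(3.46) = 28.46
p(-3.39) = 38.05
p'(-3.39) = -25.39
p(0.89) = 1.39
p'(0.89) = 8.26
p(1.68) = 10.37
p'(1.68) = 14.46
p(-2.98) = 28.31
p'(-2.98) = -22.16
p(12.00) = 578.20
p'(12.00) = 95.58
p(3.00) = 36.31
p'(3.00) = 24.84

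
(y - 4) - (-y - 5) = 2*y + 1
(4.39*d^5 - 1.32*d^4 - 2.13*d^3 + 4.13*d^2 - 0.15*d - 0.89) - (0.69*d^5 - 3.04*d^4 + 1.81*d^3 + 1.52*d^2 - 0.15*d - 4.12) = 3.7*d^5 + 1.72*d^4 - 3.94*d^3 + 2.61*d^2 + 3.23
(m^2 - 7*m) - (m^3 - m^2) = -m^3 + 2*m^2 - 7*m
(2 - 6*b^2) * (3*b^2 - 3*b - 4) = -18*b^4 + 18*b^3 + 30*b^2 - 6*b - 8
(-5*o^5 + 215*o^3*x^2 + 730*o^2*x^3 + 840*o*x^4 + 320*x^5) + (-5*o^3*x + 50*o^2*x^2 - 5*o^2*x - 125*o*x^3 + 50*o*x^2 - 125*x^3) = -5*o^5 + 215*o^3*x^2 - 5*o^3*x + 730*o^2*x^3 + 50*o^2*x^2 - 5*o^2*x + 840*o*x^4 - 125*o*x^3 + 50*o*x^2 + 320*x^5 - 125*x^3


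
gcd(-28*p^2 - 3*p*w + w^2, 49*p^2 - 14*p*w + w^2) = 7*p - w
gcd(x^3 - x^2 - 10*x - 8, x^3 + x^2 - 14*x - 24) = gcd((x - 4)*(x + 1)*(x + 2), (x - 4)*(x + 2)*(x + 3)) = x^2 - 2*x - 8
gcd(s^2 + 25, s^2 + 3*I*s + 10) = s + 5*I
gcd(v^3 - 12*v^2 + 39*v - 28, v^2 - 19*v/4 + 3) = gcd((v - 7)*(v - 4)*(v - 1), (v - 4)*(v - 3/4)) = v - 4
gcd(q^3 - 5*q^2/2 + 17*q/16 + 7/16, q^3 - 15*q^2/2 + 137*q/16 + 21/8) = q^2 - 3*q/2 - 7/16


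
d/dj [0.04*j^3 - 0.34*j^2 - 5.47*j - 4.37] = 0.12*j^2 - 0.68*j - 5.47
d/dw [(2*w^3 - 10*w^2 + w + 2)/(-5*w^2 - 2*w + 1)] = (-10*w^4 - 8*w^3 + 31*w^2 + 5)/(25*w^4 + 20*w^3 - 6*w^2 - 4*w + 1)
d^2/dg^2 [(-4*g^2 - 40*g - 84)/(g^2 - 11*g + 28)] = 168*(-g^3 + g^2 + 73*g - 277)/(g^6 - 33*g^5 + 447*g^4 - 3179*g^3 + 12516*g^2 - 25872*g + 21952)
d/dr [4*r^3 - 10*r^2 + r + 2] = 12*r^2 - 20*r + 1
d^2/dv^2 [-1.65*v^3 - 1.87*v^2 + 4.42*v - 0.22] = -9.9*v - 3.74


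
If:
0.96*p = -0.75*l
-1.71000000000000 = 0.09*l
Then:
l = -19.00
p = 14.84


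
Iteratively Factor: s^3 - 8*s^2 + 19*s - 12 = (s - 3)*(s^2 - 5*s + 4) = (s - 3)*(s - 1)*(s - 4)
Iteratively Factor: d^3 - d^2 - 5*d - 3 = (d + 1)*(d^2 - 2*d - 3) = (d + 1)^2*(d - 3)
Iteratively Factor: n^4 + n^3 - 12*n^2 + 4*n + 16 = (n - 2)*(n^3 + 3*n^2 - 6*n - 8) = (n - 2)*(n + 1)*(n^2 + 2*n - 8) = (n - 2)*(n + 1)*(n + 4)*(n - 2)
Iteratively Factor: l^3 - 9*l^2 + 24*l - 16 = (l - 1)*(l^2 - 8*l + 16) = (l - 4)*(l - 1)*(l - 4)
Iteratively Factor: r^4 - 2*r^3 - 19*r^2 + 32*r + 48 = (r - 4)*(r^3 + 2*r^2 - 11*r - 12) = (r - 4)*(r + 1)*(r^2 + r - 12) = (r - 4)*(r - 3)*(r + 1)*(r + 4)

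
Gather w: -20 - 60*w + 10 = -60*w - 10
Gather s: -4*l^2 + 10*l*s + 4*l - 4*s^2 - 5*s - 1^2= -4*l^2 + 4*l - 4*s^2 + s*(10*l - 5) - 1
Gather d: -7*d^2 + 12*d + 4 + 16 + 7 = -7*d^2 + 12*d + 27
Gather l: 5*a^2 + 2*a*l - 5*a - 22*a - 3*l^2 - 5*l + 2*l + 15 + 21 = 5*a^2 - 27*a - 3*l^2 + l*(2*a - 3) + 36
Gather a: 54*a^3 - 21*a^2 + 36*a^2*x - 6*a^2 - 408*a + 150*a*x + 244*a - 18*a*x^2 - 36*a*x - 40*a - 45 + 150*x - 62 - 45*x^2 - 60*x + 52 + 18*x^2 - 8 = 54*a^3 + a^2*(36*x - 27) + a*(-18*x^2 + 114*x - 204) - 27*x^2 + 90*x - 63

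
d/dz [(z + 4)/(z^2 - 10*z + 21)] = (z^2 - 10*z - 2*(z - 5)*(z + 4) + 21)/(z^2 - 10*z + 21)^2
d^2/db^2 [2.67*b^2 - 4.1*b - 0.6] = 5.34000000000000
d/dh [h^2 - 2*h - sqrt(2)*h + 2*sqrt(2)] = 2*h - 2 - sqrt(2)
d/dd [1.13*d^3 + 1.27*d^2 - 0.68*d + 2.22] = 3.39*d^2 + 2.54*d - 0.68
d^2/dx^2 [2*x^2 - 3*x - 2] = 4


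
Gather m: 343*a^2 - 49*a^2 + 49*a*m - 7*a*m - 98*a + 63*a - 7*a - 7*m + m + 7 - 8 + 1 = 294*a^2 - 42*a + m*(42*a - 6)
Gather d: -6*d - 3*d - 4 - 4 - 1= -9*d - 9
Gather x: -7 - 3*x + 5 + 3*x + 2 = 0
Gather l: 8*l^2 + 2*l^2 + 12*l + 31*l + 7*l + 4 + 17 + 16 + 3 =10*l^2 + 50*l + 40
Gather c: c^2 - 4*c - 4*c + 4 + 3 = c^2 - 8*c + 7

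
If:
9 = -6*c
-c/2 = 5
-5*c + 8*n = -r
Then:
No Solution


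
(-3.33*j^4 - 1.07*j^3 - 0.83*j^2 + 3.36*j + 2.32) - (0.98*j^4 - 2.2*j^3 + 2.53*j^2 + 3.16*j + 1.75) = -4.31*j^4 + 1.13*j^3 - 3.36*j^2 + 0.2*j + 0.57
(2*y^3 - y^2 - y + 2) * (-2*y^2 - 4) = -4*y^5 + 2*y^4 - 6*y^3 + 4*y - 8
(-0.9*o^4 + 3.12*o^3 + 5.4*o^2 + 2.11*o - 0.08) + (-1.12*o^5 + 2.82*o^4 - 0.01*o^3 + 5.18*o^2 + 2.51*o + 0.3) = -1.12*o^5 + 1.92*o^4 + 3.11*o^3 + 10.58*o^2 + 4.62*o + 0.22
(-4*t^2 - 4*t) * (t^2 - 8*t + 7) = -4*t^4 + 28*t^3 + 4*t^2 - 28*t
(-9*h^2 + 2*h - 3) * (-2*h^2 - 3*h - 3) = 18*h^4 + 23*h^3 + 27*h^2 + 3*h + 9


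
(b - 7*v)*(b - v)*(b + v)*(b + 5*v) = b^4 - 2*b^3*v - 36*b^2*v^2 + 2*b*v^3 + 35*v^4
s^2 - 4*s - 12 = (s - 6)*(s + 2)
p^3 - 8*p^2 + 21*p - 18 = (p - 3)^2*(p - 2)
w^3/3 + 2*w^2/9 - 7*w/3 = w*(w/3 + 1)*(w - 7/3)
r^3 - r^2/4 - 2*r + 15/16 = (r - 5/4)*(r - 1/2)*(r + 3/2)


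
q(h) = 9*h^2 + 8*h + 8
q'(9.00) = 170.00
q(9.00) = 809.00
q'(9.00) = 170.00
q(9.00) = 809.00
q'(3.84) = 77.12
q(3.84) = 171.43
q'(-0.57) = -2.26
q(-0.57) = 6.36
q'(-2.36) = -34.48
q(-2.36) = 39.25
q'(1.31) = 31.58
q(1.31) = 33.92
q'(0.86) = 23.48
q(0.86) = 21.54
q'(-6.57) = -110.26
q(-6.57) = 343.92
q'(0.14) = 10.52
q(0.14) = 9.30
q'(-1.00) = -10.00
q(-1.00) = 9.00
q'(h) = 18*h + 8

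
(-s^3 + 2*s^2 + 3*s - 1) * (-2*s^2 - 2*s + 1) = 2*s^5 - 2*s^4 - 11*s^3 - 2*s^2 + 5*s - 1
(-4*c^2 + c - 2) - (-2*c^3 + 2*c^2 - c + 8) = 2*c^3 - 6*c^2 + 2*c - 10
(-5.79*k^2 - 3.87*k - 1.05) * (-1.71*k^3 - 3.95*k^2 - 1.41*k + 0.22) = 9.9009*k^5 + 29.4882*k^4 + 25.2459*k^3 + 8.3304*k^2 + 0.6291*k - 0.231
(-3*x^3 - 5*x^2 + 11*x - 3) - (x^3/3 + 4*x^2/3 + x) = -10*x^3/3 - 19*x^2/3 + 10*x - 3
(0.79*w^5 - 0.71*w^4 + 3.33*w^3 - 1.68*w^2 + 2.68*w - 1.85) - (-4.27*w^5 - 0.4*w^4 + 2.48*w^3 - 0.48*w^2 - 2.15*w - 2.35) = 5.06*w^5 - 0.31*w^4 + 0.85*w^3 - 1.2*w^2 + 4.83*w + 0.5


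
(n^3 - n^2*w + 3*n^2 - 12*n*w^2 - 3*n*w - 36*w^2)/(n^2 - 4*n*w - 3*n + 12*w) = (n^2 + 3*n*w + 3*n + 9*w)/(n - 3)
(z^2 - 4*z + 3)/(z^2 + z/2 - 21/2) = 2*(z - 1)/(2*z + 7)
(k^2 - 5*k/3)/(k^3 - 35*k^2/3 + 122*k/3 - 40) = k/(k^2 - 10*k + 24)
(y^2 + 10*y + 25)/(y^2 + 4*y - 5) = (y + 5)/(y - 1)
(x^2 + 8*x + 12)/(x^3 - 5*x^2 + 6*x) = (x^2 + 8*x + 12)/(x*(x^2 - 5*x + 6))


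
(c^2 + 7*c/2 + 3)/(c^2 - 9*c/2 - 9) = (c + 2)/(c - 6)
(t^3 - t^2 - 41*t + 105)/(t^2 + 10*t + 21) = (t^2 - 8*t + 15)/(t + 3)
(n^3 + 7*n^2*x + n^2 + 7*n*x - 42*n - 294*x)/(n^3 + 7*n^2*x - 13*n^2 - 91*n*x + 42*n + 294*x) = (n + 7)/(n - 7)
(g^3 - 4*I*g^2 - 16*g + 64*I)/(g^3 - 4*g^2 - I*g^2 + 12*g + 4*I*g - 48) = (g + 4)/(g + 3*I)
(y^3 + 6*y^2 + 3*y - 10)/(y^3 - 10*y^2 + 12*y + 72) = (y^2 + 4*y - 5)/(y^2 - 12*y + 36)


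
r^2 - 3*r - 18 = (r - 6)*(r + 3)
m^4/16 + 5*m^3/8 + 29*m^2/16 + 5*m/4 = m*(m/4 + 1/4)*(m/4 + 1)*(m + 5)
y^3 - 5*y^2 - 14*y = y*(y - 7)*(y + 2)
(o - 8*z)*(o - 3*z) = o^2 - 11*o*z + 24*z^2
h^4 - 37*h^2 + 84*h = h*(h - 4)*(h - 3)*(h + 7)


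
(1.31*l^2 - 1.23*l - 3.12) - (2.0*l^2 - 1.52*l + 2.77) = -0.69*l^2 + 0.29*l - 5.89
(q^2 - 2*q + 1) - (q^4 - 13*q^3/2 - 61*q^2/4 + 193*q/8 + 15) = -q^4 + 13*q^3/2 + 65*q^2/4 - 209*q/8 - 14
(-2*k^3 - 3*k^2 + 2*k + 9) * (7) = -14*k^3 - 21*k^2 + 14*k + 63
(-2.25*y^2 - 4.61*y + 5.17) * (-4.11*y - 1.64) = 9.2475*y^3 + 22.6371*y^2 - 13.6883*y - 8.4788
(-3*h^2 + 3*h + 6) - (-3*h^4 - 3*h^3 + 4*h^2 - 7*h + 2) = 3*h^4 + 3*h^3 - 7*h^2 + 10*h + 4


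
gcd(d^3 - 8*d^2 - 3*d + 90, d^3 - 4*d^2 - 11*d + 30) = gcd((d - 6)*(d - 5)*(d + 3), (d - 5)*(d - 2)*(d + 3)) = d^2 - 2*d - 15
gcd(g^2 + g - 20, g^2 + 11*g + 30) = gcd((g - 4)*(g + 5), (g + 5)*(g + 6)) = g + 5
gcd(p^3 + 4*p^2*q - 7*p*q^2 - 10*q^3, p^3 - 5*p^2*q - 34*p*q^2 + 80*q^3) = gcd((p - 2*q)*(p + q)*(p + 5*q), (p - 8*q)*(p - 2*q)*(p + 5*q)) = p^2 + 3*p*q - 10*q^2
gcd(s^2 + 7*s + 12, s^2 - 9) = s + 3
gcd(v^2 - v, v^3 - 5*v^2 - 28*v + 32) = v - 1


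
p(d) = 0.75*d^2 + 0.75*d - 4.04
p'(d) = 1.5*d + 0.75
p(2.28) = 1.57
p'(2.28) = 4.17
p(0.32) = -3.72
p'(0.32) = 1.23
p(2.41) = 2.12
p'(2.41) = 4.36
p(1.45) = -1.38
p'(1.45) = 2.92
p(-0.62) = -4.22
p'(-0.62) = -0.18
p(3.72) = 9.13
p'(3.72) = 6.33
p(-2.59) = -0.95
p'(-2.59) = -3.14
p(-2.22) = -2.01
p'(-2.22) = -2.58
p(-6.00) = 18.46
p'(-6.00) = -8.25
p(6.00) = 27.46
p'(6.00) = 9.75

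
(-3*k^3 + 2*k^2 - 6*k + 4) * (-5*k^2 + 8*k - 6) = 15*k^5 - 34*k^4 + 64*k^3 - 80*k^2 + 68*k - 24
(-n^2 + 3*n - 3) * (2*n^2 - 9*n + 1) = -2*n^4 + 15*n^3 - 34*n^2 + 30*n - 3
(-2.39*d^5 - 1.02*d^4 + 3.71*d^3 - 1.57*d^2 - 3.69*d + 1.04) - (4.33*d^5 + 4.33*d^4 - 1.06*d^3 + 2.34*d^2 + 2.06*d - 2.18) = -6.72*d^5 - 5.35*d^4 + 4.77*d^3 - 3.91*d^2 - 5.75*d + 3.22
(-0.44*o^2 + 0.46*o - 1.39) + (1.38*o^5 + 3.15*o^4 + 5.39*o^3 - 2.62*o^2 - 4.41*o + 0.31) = 1.38*o^5 + 3.15*o^4 + 5.39*o^3 - 3.06*o^2 - 3.95*o - 1.08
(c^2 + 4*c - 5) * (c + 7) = c^3 + 11*c^2 + 23*c - 35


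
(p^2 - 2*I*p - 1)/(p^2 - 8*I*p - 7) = (p - I)/(p - 7*I)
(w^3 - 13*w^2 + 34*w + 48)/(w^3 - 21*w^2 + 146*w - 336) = (w + 1)/(w - 7)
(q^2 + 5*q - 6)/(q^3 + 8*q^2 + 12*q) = (q - 1)/(q*(q + 2))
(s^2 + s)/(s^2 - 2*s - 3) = s/(s - 3)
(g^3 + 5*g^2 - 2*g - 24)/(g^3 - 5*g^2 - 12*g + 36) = (g + 4)/(g - 6)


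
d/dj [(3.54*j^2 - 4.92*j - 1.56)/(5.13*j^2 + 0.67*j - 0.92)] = (27.6114*j^2 + 9.492*j + 5.5716)/(26.3169*j^4 + 6.8742*j^3 - 8.9903*j^2 - 1.2328*j + 0.8464)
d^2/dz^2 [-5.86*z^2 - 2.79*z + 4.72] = -11.7200000000000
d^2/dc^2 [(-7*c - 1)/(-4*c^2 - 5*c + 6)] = 2*((7*c + 1)*(8*c + 5)^2 - 3*(28*c + 13)*(4*c^2 + 5*c - 6))/(4*c^2 + 5*c - 6)^3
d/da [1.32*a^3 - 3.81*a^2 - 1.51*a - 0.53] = 3.96*a^2 - 7.62*a - 1.51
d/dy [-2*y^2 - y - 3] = -4*y - 1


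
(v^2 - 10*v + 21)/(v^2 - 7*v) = (v - 3)/v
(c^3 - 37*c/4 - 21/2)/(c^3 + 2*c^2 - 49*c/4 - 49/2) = (2*c + 3)/(2*c + 7)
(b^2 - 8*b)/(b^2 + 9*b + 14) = b*(b - 8)/(b^2 + 9*b + 14)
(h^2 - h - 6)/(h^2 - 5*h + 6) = (h + 2)/(h - 2)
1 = 1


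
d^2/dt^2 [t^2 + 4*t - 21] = 2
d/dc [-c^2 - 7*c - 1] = -2*c - 7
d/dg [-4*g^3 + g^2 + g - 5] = -12*g^2 + 2*g + 1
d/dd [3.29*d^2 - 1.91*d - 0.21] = 6.58*d - 1.91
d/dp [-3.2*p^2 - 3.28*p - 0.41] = -6.4*p - 3.28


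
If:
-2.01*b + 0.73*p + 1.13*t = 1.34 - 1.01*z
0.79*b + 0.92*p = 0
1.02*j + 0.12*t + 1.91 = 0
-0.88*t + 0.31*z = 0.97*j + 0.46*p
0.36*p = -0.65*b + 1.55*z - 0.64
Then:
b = 1.12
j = -2.25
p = -0.97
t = 3.22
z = 0.66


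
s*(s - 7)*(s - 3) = s^3 - 10*s^2 + 21*s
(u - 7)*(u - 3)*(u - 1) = u^3 - 11*u^2 + 31*u - 21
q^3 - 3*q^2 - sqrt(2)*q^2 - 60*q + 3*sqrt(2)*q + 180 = (q - 3)*(q - 6*sqrt(2))*(q + 5*sqrt(2))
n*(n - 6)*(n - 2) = n^3 - 8*n^2 + 12*n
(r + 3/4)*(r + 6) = r^2 + 27*r/4 + 9/2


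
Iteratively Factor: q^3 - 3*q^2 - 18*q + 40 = (q - 2)*(q^2 - q - 20) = (q - 2)*(q + 4)*(q - 5)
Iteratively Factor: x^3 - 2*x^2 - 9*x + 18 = (x - 2)*(x^2 - 9) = (x - 2)*(x + 3)*(x - 3)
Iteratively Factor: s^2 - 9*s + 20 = (s - 5)*(s - 4)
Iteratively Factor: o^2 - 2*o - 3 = (o + 1)*(o - 3)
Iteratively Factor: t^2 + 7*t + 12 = (t + 4)*(t + 3)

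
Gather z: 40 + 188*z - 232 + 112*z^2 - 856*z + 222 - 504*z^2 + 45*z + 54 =-392*z^2 - 623*z + 84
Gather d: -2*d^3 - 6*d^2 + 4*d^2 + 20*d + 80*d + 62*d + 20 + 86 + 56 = -2*d^3 - 2*d^2 + 162*d + 162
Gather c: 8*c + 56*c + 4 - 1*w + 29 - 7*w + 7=64*c - 8*w + 40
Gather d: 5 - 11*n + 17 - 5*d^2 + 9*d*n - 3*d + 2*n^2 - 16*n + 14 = -5*d^2 + d*(9*n - 3) + 2*n^2 - 27*n + 36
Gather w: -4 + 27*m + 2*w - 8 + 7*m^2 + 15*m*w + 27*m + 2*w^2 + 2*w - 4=7*m^2 + 54*m + 2*w^2 + w*(15*m + 4) - 16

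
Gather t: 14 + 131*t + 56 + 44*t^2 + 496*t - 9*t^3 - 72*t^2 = -9*t^3 - 28*t^2 + 627*t + 70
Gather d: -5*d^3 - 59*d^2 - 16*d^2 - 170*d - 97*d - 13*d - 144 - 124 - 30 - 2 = -5*d^3 - 75*d^2 - 280*d - 300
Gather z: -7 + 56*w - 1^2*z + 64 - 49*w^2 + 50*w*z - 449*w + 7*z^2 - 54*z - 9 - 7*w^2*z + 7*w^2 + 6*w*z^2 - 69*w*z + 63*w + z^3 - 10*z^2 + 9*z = -42*w^2 - 330*w + z^3 + z^2*(6*w - 3) + z*(-7*w^2 - 19*w - 46) + 48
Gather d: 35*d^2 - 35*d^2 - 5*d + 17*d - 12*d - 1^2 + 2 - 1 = 0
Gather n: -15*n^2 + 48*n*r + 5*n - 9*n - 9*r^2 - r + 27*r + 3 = -15*n^2 + n*(48*r - 4) - 9*r^2 + 26*r + 3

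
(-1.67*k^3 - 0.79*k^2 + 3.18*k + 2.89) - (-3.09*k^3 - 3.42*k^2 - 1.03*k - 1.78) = 1.42*k^3 + 2.63*k^2 + 4.21*k + 4.67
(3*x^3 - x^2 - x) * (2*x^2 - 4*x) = 6*x^5 - 14*x^4 + 2*x^3 + 4*x^2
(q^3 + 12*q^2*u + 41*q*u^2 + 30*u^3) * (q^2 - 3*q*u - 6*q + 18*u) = q^5 + 9*q^4*u - 6*q^4 + 5*q^3*u^2 - 54*q^3*u - 93*q^2*u^3 - 30*q^2*u^2 - 90*q*u^4 + 558*q*u^3 + 540*u^4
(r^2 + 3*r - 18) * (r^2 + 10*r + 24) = r^4 + 13*r^3 + 36*r^2 - 108*r - 432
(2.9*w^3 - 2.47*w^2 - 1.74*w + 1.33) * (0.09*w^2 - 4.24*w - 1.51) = 0.261*w^5 - 12.5183*w^4 + 5.9372*w^3 + 11.227*w^2 - 3.0118*w - 2.0083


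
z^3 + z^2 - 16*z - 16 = (z - 4)*(z + 1)*(z + 4)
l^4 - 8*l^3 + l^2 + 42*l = l*(l - 7)*(l - 3)*(l + 2)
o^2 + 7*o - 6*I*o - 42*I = (o + 7)*(o - 6*I)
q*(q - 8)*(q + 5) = q^3 - 3*q^2 - 40*q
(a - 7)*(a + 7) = a^2 - 49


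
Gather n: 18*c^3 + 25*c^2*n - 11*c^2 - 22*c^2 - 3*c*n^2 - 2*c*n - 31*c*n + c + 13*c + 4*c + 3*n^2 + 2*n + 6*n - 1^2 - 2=18*c^3 - 33*c^2 + 18*c + n^2*(3 - 3*c) + n*(25*c^2 - 33*c + 8) - 3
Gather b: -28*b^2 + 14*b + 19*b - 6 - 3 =-28*b^2 + 33*b - 9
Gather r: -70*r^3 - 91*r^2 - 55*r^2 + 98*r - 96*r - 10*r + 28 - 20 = -70*r^3 - 146*r^2 - 8*r + 8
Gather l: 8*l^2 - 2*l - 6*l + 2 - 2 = 8*l^2 - 8*l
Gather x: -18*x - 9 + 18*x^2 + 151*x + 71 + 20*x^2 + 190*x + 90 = 38*x^2 + 323*x + 152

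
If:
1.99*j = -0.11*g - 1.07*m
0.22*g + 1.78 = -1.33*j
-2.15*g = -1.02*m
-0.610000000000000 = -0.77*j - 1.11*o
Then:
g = 1.31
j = -1.55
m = 2.76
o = 1.63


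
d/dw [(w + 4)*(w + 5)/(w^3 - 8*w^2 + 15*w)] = (-w^4 - 18*w^3 + 27*w^2 + 320*w - 300)/(w^2*(w^4 - 16*w^3 + 94*w^2 - 240*w + 225))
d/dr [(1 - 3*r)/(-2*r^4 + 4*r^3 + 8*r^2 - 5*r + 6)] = (-18*r^4 + 32*r^3 + 12*r^2 - 16*r - 13)/(4*r^8 - 16*r^7 - 16*r^6 + 84*r^5 - 32*r^3 + 121*r^2 - 60*r + 36)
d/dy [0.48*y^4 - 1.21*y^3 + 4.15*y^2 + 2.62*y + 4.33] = 1.92*y^3 - 3.63*y^2 + 8.3*y + 2.62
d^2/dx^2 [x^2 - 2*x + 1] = 2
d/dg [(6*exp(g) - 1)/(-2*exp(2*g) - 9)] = (12*exp(2*g) - 4*exp(g) - 54)*exp(g)/(4*exp(4*g) + 36*exp(2*g) + 81)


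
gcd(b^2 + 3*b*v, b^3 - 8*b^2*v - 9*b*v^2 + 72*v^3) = b + 3*v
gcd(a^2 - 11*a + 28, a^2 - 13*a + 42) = a - 7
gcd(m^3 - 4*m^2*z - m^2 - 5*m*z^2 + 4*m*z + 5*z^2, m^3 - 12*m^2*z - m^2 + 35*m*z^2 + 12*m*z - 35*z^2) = -m^2 + 5*m*z + m - 5*z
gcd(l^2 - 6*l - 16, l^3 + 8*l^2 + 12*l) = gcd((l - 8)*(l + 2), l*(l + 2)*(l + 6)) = l + 2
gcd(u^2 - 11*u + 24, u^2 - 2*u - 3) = u - 3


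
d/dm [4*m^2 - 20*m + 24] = 8*m - 20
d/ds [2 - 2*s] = -2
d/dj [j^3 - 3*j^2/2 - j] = 3*j^2 - 3*j - 1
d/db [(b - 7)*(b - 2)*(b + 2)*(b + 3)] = 4*b^3 - 12*b^2 - 50*b + 16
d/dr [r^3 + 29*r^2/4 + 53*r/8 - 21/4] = 3*r^2 + 29*r/2 + 53/8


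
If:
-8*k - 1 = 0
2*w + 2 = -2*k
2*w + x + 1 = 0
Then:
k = -1/8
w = -7/8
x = 3/4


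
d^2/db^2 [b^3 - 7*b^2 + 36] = 6*b - 14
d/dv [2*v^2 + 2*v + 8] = 4*v + 2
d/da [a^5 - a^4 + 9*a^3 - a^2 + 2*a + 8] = 5*a^4 - 4*a^3 + 27*a^2 - 2*a + 2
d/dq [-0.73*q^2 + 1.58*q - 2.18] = 1.58 - 1.46*q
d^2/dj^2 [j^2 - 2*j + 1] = 2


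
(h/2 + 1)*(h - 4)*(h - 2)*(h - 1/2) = h^4/2 - 9*h^3/4 - h^2 + 9*h - 4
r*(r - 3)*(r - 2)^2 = r^4 - 7*r^3 + 16*r^2 - 12*r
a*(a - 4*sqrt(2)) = a^2 - 4*sqrt(2)*a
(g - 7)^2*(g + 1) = g^3 - 13*g^2 + 35*g + 49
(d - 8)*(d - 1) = d^2 - 9*d + 8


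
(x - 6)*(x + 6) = x^2 - 36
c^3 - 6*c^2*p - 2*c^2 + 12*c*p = c*(c - 2)*(c - 6*p)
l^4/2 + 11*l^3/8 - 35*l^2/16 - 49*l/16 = l*(l/2 + 1/2)*(l - 7/4)*(l + 7/2)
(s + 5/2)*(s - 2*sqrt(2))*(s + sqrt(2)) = s^3 - sqrt(2)*s^2 + 5*s^2/2 - 4*s - 5*sqrt(2)*s/2 - 10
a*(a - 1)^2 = a^3 - 2*a^2 + a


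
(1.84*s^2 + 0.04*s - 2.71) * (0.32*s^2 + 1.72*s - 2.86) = 0.5888*s^4 + 3.1776*s^3 - 6.0608*s^2 - 4.7756*s + 7.7506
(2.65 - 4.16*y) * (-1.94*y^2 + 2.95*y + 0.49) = 8.0704*y^3 - 17.413*y^2 + 5.7791*y + 1.2985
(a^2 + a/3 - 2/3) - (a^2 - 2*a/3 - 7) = a + 19/3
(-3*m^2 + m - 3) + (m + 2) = -3*m^2 + 2*m - 1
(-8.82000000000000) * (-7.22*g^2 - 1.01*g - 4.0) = 63.6804*g^2 + 8.9082*g + 35.28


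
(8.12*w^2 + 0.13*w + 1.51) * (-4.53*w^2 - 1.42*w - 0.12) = -36.7836*w^4 - 12.1193*w^3 - 7.9993*w^2 - 2.1598*w - 0.1812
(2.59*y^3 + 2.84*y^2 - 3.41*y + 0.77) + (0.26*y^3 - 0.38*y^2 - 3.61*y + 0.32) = 2.85*y^3 + 2.46*y^2 - 7.02*y + 1.09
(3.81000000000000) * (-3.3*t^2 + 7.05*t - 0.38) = -12.573*t^2 + 26.8605*t - 1.4478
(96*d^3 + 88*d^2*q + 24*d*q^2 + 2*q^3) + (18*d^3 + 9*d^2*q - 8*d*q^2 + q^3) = 114*d^3 + 97*d^2*q + 16*d*q^2 + 3*q^3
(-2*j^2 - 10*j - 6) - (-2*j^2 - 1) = -10*j - 5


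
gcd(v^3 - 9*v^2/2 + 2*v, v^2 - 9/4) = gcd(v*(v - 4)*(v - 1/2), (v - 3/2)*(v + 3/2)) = 1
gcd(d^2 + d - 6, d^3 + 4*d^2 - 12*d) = d - 2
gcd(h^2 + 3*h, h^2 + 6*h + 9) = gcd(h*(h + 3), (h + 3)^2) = h + 3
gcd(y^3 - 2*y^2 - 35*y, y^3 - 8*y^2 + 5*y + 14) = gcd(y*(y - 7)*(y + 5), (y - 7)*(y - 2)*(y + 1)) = y - 7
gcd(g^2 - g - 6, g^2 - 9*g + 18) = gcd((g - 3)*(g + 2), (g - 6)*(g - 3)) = g - 3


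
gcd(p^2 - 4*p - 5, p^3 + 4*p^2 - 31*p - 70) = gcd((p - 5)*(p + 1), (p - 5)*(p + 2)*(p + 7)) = p - 5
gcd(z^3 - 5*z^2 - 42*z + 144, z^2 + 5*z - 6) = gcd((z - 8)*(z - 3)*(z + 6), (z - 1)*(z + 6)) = z + 6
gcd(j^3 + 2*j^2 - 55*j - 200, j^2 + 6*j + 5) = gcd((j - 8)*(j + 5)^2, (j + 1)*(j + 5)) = j + 5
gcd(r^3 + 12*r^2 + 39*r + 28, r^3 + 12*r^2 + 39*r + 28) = r^3 + 12*r^2 + 39*r + 28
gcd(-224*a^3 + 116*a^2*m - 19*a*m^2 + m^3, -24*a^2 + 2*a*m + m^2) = 4*a - m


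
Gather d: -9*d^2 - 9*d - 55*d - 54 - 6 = -9*d^2 - 64*d - 60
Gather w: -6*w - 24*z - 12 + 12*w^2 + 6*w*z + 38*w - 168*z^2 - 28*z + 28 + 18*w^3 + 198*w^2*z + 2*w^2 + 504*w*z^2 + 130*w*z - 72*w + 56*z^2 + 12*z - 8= 18*w^3 + w^2*(198*z + 14) + w*(504*z^2 + 136*z - 40) - 112*z^2 - 40*z + 8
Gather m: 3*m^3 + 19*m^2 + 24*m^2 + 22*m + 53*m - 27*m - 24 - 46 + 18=3*m^3 + 43*m^2 + 48*m - 52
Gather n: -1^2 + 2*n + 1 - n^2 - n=-n^2 + n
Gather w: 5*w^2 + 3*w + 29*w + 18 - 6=5*w^2 + 32*w + 12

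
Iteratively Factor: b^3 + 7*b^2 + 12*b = (b + 4)*(b^2 + 3*b) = b*(b + 4)*(b + 3)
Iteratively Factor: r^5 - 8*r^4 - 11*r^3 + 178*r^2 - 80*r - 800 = (r + 4)*(r^4 - 12*r^3 + 37*r^2 + 30*r - 200) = (r - 5)*(r + 4)*(r^3 - 7*r^2 + 2*r + 40) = (r - 5)*(r + 2)*(r + 4)*(r^2 - 9*r + 20) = (r - 5)^2*(r + 2)*(r + 4)*(r - 4)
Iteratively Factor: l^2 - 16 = (l - 4)*(l + 4)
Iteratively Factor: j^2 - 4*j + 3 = (j - 1)*(j - 3)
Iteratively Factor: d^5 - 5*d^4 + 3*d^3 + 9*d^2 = (d - 3)*(d^4 - 2*d^3 - 3*d^2) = d*(d - 3)*(d^3 - 2*d^2 - 3*d) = d*(d - 3)^2*(d^2 + d) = d*(d - 3)^2*(d + 1)*(d)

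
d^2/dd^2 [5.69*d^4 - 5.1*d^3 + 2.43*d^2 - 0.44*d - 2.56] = 68.28*d^2 - 30.6*d + 4.86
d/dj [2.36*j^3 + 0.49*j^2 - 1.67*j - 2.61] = 7.08*j^2 + 0.98*j - 1.67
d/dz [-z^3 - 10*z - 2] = -3*z^2 - 10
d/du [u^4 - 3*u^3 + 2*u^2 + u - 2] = 4*u^3 - 9*u^2 + 4*u + 1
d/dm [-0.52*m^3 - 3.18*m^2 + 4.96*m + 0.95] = -1.56*m^2 - 6.36*m + 4.96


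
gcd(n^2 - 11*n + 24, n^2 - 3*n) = n - 3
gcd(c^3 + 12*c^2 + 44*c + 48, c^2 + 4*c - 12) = c + 6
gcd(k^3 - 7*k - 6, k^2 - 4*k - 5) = k + 1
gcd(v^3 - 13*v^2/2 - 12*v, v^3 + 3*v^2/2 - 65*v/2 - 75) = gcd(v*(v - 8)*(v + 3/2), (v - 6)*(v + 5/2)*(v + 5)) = 1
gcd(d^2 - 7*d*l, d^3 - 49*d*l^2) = d^2 - 7*d*l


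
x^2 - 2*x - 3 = (x - 3)*(x + 1)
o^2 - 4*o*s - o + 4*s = (o - 1)*(o - 4*s)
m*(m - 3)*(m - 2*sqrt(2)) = m^3 - 3*m^2 - 2*sqrt(2)*m^2 + 6*sqrt(2)*m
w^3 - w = w*(w - 1)*(w + 1)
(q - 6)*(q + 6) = q^2 - 36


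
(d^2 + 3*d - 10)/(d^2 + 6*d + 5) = (d - 2)/(d + 1)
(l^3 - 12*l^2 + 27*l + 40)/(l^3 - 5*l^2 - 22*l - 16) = (l - 5)/(l + 2)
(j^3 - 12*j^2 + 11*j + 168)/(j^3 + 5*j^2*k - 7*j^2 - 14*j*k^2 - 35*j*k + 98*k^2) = (j^2 - 5*j - 24)/(j^2 + 5*j*k - 14*k^2)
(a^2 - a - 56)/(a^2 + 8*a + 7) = (a - 8)/(a + 1)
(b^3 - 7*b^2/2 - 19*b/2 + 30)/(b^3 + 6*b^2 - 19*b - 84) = (b - 5/2)/(b + 7)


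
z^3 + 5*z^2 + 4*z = z*(z + 1)*(z + 4)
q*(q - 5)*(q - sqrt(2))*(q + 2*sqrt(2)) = q^4 - 5*q^3 + sqrt(2)*q^3 - 5*sqrt(2)*q^2 - 4*q^2 + 20*q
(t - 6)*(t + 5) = t^2 - t - 30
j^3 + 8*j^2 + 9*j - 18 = (j - 1)*(j + 3)*(j + 6)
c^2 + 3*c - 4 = (c - 1)*(c + 4)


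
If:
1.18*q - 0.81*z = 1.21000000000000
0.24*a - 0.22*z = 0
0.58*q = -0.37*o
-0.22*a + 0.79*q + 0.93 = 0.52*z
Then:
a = 8.89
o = -12.05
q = 7.68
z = 9.70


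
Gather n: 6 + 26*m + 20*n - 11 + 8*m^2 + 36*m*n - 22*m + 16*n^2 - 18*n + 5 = 8*m^2 + 4*m + 16*n^2 + n*(36*m + 2)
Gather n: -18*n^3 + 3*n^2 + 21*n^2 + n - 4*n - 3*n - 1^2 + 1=-18*n^3 + 24*n^2 - 6*n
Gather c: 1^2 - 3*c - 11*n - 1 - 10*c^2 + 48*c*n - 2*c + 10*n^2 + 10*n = -10*c^2 + c*(48*n - 5) + 10*n^2 - n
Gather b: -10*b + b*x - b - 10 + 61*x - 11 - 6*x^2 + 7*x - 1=b*(x - 11) - 6*x^2 + 68*x - 22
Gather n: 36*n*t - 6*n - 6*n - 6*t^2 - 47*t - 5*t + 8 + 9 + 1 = n*(36*t - 12) - 6*t^2 - 52*t + 18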